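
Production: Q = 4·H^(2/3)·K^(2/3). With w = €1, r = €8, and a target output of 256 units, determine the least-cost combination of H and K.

Cost minimization requires the marginal rate of technical substitution to equal the input-price ratio: MP_H/MP_K = w/r.
Here MP_H/MP_K = (2/3)·(K/H)/(2/3) = (K/H). Setting this equal to 1/8 = 0.125 gives K = 0.125H.
Substituting into Q = 256: 4·H^(2/3)·(0.125H)^(2/3) = 256.
Solving, H = 64 and K = 8.

H* = 64, K* = 8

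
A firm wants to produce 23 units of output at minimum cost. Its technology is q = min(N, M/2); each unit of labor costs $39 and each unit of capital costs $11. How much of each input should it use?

N* = 23, M* = 46

With a fixed-proportions technology, the cost-minimizing bundle uses no slack in either input: N = M/2 = q.
So N = 23 and M = 2·23 = 46.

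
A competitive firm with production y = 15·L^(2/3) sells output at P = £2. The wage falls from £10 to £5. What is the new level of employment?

L* = 64

From P·MP_L = w with MP_L = 10·L^(-1/3), the labor demand is L(w) = (20/w)^(3).
At w = 10: L = 8. At w = 5: L = 64.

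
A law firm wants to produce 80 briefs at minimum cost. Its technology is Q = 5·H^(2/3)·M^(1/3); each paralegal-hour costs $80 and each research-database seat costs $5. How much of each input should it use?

Cost minimization requires the marginal rate of technical substitution to equal the input-price ratio: MP_H/MP_M = w/r.
Here MP_H/MP_M = (2/3)·(M/H)/(1/3) = 2·(M/H). Setting this equal to 80/5 = 16 gives M = 8H.
Substituting into Q = 80: 5·H^(2/3)·(8H)^(1/3) = 80.
Solving, H = 8 and M = 64.

H* = 8, M* = 64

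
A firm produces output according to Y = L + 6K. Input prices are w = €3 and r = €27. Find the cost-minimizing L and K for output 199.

L* = 199, K* = 0

The inputs are perfect substitutes, so the firm uses whichever has the lower cost per unit of output.
Cost per unit of output via L is 3; via K it is 4.5. L is cheaper.
Producing Y = 199 with L alone: L = 199, K = 0.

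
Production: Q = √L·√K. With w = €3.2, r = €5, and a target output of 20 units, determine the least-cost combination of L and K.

L* = 25, K* = 16

Cost minimization requires the marginal rate of technical substitution to equal the input-price ratio: MP_L/MP_K = w/r.
Here MP_L/MP_K = (1/2)·(K/L)/(1/2) = (K/L). Setting this equal to 3.2/5 = 0.64 gives K = 0.64L.
Substituting into Q = 20: L^(1/2)·(0.64L)^(1/2) = 20.
Solving, L = 25 and K = 16.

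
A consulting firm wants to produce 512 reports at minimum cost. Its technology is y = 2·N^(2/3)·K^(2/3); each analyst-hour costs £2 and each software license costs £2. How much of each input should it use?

N* = 64, K* = 64

Cost minimization requires the marginal rate of technical substitution to equal the input-price ratio: MP_N/MP_K = w/r.
Here MP_N/MP_K = (2/3)·(K/N)/(2/3) = (K/N). Setting this equal to 2/2 = 1 gives K = N.
Substituting into y = 512: 2·N^(2/3)·(N)^(2/3) = 512.
Solving, N = 64 and K = 64.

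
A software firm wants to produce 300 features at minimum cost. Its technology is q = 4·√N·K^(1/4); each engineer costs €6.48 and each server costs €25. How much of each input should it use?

Cost minimization requires the marginal rate of technical substitution to equal the input-price ratio: MP_N/MP_K = w/r.
Here MP_N/MP_K = (1/2)·(K/N)/(1/4) = 2·(K/N). Setting this equal to 6.48/25 = 0.2592 gives K = 0.1296N.
Substituting into q = 300: 4·N^(1/2)·(0.1296N)^(1/4) = 300.
Solving, N = 625 and K = 81.

N* = 625, K* = 81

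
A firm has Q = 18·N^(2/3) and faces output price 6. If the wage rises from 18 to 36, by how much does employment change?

ΔN = -56

From P·MP_N = w with MP_N = 12·N^(-1/3), the labor demand is N(w) = (72/w)^(3).
At w = 18: N = 64. At w = 36: N = 8.
ΔN = 8 − 64 = -56.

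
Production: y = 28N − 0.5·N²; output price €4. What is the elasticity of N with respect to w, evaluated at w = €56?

ε = -1

From P·MP_N = w with MP_N = 28 − N, labor demand is N(w) = 28 − w/4.
dN/dw = −1/(4) = -0.25.
At w = 56, N = 14, so ε = (dN/dw)·(w/N) = (-0.25)·(56/14) = -1.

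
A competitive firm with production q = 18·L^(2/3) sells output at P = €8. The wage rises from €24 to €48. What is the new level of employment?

L* = 8

From P·MP_L = w with MP_L = 12·L^(-1/3), the labor demand is L(w) = (96/w)^(3).
At w = 24: L = 64. At w = 48: L = 8.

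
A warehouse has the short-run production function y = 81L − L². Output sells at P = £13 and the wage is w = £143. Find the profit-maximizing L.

L* = 35

The marginal product of L is MP_L = 81 − 2L.
A price-taking firm hires until the value of the marginal product equals the wage: P·MP_L = w, so 13·(81 − 2L) = 143.
Then 81 − 2L = 11, giving L = 35.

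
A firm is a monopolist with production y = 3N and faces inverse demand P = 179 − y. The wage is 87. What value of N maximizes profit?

N* = 25

Marginal revenue from the inverse demand is MR = 179 − 2y.
The marginal product is MP_N = 3.
A monopolist hires until marginal revenue product equals the wage: MR·MP_N = w.
(179 − 6N)·3 = 87, so N = 25.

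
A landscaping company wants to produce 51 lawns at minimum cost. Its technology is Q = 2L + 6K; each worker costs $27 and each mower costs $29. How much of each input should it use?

The inputs are perfect substitutes, so the firm uses whichever has the lower cost per unit of output.
Cost per unit of output via L is w/2 = 13.5; via K it is r/6 = 29/6. K is cheaper.
Producing Q = 51 with K alone: L = 0, K = 8.5.

L* = 0, K* = 8.5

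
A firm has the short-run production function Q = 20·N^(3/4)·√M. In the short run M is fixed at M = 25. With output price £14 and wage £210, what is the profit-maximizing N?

With M = 25, MP_N = (3/4)·20·N^(-1/4)·25^(1/2) = 75·N^(-1/4).
Profit maximization for a price taker requires P·MP_N = w: 14·75·N^(-1/4) = 210.
So N^(-1/4) = 0.2, which gives N = 625.

N* = 625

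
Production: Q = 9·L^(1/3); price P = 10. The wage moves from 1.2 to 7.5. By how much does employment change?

ΔL = -117

From P·MP_L = w with MP_L = 3·L^(-2/3), the labor demand is L(w) = (30/w)^(3/2).
At w = 1.2: L = 125. At w = 7.5: L = 8.
ΔL = 8 − 125 = -117.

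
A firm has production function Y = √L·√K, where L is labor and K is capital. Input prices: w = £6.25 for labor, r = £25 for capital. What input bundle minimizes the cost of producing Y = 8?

Cost minimization requires the marginal rate of technical substitution to equal the input-price ratio: MP_L/MP_K = w/r.
Here MP_L/MP_K = (1/2)·(K/L)/(1/2) = (K/L). Setting this equal to 6.25/25 = 0.25 gives K = 0.25L.
Substituting into Y = 8: L^(1/2)·(0.25L)^(1/2) = 8.
Solving, L = 16 and K = 4.

L* = 16, K* = 4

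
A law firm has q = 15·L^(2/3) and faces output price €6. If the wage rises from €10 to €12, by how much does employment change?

ΔL = -91

From P·MP_L = w with MP_L = 10·L^(-1/3), the labor demand is L(w) = (60/w)^(3).
At w = 10: L = 216. At w = 12: L = 125.
ΔL = 125 − 216 = -91.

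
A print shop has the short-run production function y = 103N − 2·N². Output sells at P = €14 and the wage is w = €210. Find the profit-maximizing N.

The marginal product of N is MP_N = 103 − 4N.
A price-taking firm hires until the value of the marginal product equals the wage: P·MP_N = w, so 14·(103 − 4N) = 210.
Then 103 − 4N = 15, giving N = 22.

N* = 22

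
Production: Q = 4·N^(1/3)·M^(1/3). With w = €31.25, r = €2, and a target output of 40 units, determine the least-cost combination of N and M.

Cost minimization requires the marginal rate of technical substitution to equal the input-price ratio: MP_N/MP_M = w/r.
Here MP_N/MP_M = (1/3)·(M/N)/(1/3) = (M/N). Setting this equal to 31.25/2 = 15.625 gives M = 15.625N.
Substituting into Q = 40: 4·N^(1/3)·(15.625N)^(1/3) = 40.
Solving, N = 8 and M = 125.

N* = 8, M* = 125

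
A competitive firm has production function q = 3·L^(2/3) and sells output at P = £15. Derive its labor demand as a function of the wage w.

MP_L = (2/3)·3·L^(-1/3) = 2·L^(-1/3).
Setting P·MP_L = w: 30·L^(-1/3) = w.
Solving for L: L^(-1/3) = w/30, so L = (30/w)^(3).

L(w) = 27000/w³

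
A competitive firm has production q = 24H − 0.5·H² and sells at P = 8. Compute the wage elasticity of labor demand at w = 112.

ε = -1.4

From P·MP_H = w with MP_H = 24 − H, labor demand is H(w) = 24 − w/8.
dH/dw = −1/(8) = -0.125.
At w = 112, H = 10, so ε = (dH/dw)·(w/H) = (-0.125)·(112/10) = -1.4.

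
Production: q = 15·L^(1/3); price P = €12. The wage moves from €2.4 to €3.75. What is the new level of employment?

L* = 64

From P·MP_L = w with MP_L = 5·L^(-2/3), the labor demand is L(w) = (60/w)^(3/2).
At w = 2.4: L = 125. At w = 3.75: L = 64.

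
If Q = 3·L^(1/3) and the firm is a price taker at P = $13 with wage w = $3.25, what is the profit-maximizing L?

L* = 8

MP_L = (1/3)·3·L^(-2/3) = L^(-2/3).
Profit maximization for a price taker requires P·MP_L = w: 13·L^(-2/3) = 3.25.
So L^(-2/3) = 0.25, which gives L = 8.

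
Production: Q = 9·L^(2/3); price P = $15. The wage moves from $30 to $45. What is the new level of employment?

L* = 8

From P·MP_L = w with MP_L = 6·L^(-1/3), the labor demand is L(w) = (90/w)^(3).
At w = 30: L = 27. At w = 45: L = 8.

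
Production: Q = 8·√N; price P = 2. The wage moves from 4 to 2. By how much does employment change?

ΔN = 12

From P·MP_N = w with MP_N = 4·N^(-1/2), the labor demand is N(w) = (8/w)^(2).
At w = 4: N = 4. At w = 2: N = 16.
ΔN = 16 − 4 = 12.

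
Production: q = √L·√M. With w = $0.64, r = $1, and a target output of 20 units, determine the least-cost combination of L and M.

Cost minimization requires the marginal rate of technical substitution to equal the input-price ratio: MP_L/MP_M = w/r.
Here MP_L/MP_M = (1/2)·(M/L)/(1/2) = (M/L). Setting this equal to 0.64/1 = 0.64 gives M = 0.64L.
Substituting into q = 20: L^(1/2)·(0.64L)^(1/2) = 20.
Solving, L = 25 and M = 16.

L* = 25, M* = 16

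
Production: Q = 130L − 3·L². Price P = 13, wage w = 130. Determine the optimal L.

L* = 20

The marginal product of L is MP_L = 130 − 6L.
A price-taking firm hires until the value of the marginal product equals the wage: P·MP_L = w, so 13·(130 − 6L) = 130.
Then 130 − 6L = 10, giving L = 20.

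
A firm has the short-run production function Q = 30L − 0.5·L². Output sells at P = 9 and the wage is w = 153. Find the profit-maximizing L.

The marginal product of L is MP_L = 30 − L.
A price-taking firm hires until the value of the marginal product equals the wage: P·MP_L = w, so 9·(30 − L) = 153.
Then 30 − L = 17, giving L = 13.

L* = 13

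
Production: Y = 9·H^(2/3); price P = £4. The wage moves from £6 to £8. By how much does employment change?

From P·MP_H = w with MP_H = 6·H^(-1/3), the labor demand is H(w) = (24/w)^(3).
At w = 6: H = 64. At w = 8: H = 27.
ΔH = 27 − 64 = -37.

ΔH = -37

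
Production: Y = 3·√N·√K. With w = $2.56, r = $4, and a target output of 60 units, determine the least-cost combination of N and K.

N* = 25, K* = 16

Cost minimization requires the marginal rate of technical substitution to equal the input-price ratio: MP_N/MP_K = w/r.
Here MP_N/MP_K = (1/2)·(K/N)/(1/2) = (K/N). Setting this equal to 2.56/4 = 0.64 gives K = 0.64N.
Substituting into Y = 60: 3·N^(1/2)·(0.64N)^(1/2) = 60.
Solving, N = 25 and K = 16.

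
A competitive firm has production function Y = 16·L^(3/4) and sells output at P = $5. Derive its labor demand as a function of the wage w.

MP_L = (3/4)·16·L^(-1/4) = 12·L^(-1/4).
Setting P·MP_L = w: 60·L^(-1/4) = w.
Solving for L: L^(-1/4) = w/60, so L = (60/w)^(4).

L(w) = (60/w)^(4)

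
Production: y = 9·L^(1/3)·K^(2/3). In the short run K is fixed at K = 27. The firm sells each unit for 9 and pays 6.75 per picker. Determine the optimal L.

With K = 27, MP_L = (1/3)·9·L^(-2/3)·27^(2/3) = 27·L^(-2/3).
Profit maximization for a price taker requires P·MP_L = w: 9·27·L^(-2/3) = 6.75.
So L^(-2/3) = 1/36, which gives L = 216.

L* = 216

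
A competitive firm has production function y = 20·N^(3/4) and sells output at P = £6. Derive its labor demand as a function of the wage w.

MP_N = (3/4)·20·N^(-1/4) = 15·N^(-1/4).
Setting P·MP_N = w: 90·N^(-1/4) = w.
Solving for N: N^(-1/4) = w/90, so N = (90/w)^(4).

N(w) = (90/w)^(4)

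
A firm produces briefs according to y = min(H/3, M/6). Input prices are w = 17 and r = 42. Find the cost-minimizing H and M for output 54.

With a fixed-proportions technology, the cost-minimizing bundle uses no slack in either input: H/3 = M/6 = y.
So H = 3·54 = 162 and M = 6·54 = 324.

H* = 162, M* = 324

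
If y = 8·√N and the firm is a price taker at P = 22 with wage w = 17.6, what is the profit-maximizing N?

MP_N = (1/2)·8·N^(-1/2) = 4·N^(-1/2).
Profit maximization for a price taker requires P·MP_N = w: 22·4·N^(-1/2) = 17.6.
So N^(-1/2) = 0.2, which gives N = 25.

N* = 25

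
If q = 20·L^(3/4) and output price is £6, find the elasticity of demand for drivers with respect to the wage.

ε = -4

MP_L = (3/4)·20·L^(-1/4), so P·MP_L = w gives 90·L^(-1/4) = w.
Solving, L(w) = (90/w)^(4). This is a constant-elasticity form: L ∝ w^(−4), so ε = −4.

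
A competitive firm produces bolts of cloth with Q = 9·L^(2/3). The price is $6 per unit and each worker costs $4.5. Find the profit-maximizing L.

MP_L = (2/3)·9·L^(-1/3) = 6·L^(-1/3).
Profit maximization for a price taker requires P·MP_L = w: 6·6·L^(-1/3) = 4.5.
So L^(-1/3) = 0.125, which gives L = 512.

L* = 512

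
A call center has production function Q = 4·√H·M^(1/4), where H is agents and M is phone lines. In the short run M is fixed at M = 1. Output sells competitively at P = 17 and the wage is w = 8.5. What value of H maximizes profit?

With M = 1, MP_H = (1/2)·4·H^(-1/2)·1^(1/4) = 2·H^(-1/2).
Profit maximization for a price taker requires P·MP_H = w: 17·2·H^(-1/2) = 8.5.
So H^(-1/2) = 0.25, which gives H = 16.

H* = 16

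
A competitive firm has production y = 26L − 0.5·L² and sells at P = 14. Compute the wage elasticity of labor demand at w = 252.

ε = -2.25

From P·MP_L = w with MP_L = 26 − L, labor demand is L(w) = 26 − w/14.
dL/dw = −1/(14) = -1/14.
At w = 252, L = 8, so ε = (dL/dw)·(w/L) = (-1/14)·(252/8) = -2.25.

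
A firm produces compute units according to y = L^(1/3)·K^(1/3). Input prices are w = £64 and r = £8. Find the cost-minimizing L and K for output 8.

L* = 8, K* = 64

Cost minimization requires the marginal rate of technical substitution to equal the input-price ratio: MP_L/MP_K = w/r.
Here MP_L/MP_K = (1/3)·(K/L)/(1/3) = (K/L). Setting this equal to 64/8 = 8 gives K = 8L.
Substituting into y = 8: L^(1/3)·(8L)^(1/3) = 8.
Solving, L = 8 and K = 64.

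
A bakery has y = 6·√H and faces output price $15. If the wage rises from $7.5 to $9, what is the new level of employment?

From P·MP_H = w with MP_H = 3·H^(-1/2), the labor demand is H(w) = (45/w)^(2).
At w = 7.5: H = 36. At w = 9: H = 25.

H* = 25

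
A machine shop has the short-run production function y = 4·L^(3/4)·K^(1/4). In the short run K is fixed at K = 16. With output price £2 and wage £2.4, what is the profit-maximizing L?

With K = 16, MP_L = (3/4)·4·L^(-1/4)·16^(1/4) = 6·L^(-1/4).
Profit maximization for a price taker requires P·MP_L = w: 2·6·L^(-1/4) = 2.4.
So L^(-1/4) = 0.2, which gives L = 625.

L* = 625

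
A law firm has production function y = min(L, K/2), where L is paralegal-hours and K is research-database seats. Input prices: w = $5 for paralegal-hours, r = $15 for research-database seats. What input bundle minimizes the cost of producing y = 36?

L* = 36, K* = 72

With a fixed-proportions technology, the cost-minimizing bundle uses no slack in either input: L = K/2 = y.
So L = 36 and K = 2·36 = 72.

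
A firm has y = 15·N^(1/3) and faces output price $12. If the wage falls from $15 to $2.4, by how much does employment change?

From P·MP_N = w with MP_N = 5·N^(-2/3), the labor demand is N(w) = (60/w)^(3/2).
At w = 15: N = 8. At w = 2.4: N = 125.
ΔN = 125 − 8 = 117.

ΔN = 117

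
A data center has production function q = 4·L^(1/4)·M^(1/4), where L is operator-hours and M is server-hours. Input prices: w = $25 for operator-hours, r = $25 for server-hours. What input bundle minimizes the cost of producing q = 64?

Cost minimization requires the marginal rate of technical substitution to equal the input-price ratio: MP_L/MP_M = w/r.
Here MP_L/MP_M = (1/4)·(M/L)/(1/4) = (M/L). Setting this equal to 25/25 = 1 gives M = L.
Substituting into q = 64: 4·L^(1/4)·(L)^(1/4) = 64.
Solving, L = 256 and M = 256.

L* = 256, M* = 256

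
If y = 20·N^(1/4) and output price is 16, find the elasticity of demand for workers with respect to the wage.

ε = -4/3

MP_N = (1/4)·20·N^(-3/4), so P·MP_N = w gives 80·N^(-3/4) = w.
Solving, N(w) = (80/w)^(4/3). This is a constant-elasticity form: N ∝ w^(−4/3), so ε = −4/3.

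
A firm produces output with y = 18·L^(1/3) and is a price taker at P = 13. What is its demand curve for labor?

MP_L = (1/3)·18·L^(-2/3) = 6·L^(-2/3).
Setting P·MP_L = w: 78·L^(-2/3) = w.
Solving for L: L^(-2/3) = w/78, so L = (78/w)^(3/2).

L(w) = (78/w)^(3/2)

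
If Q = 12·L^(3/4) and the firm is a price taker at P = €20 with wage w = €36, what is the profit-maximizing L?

MP_L = (3/4)·12·L^(-1/4) = 9·L^(-1/4).
Profit maximization for a price taker requires P·MP_L = w: 20·9·L^(-1/4) = 36.
So L^(-1/4) = 0.2, which gives L = 625.

L* = 625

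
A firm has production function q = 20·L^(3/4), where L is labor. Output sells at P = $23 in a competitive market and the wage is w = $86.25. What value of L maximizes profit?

MP_L = (3/4)·20·L^(-1/4) = 15·L^(-1/4).
Profit maximization for a price taker requires P·MP_L = w: 23·15·L^(-1/4) = 86.25.
So L^(-1/4) = 0.25, which gives L = 256.

L* = 256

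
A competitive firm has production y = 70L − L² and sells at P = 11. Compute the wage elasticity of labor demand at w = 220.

From P·MP_L = w with MP_L = 70 − 2L, labor demand is L(w) = (70 − w/11)/2.
dL/dw = −1/(22) = -1/22.
At w = 220, L = 25, so ε = (dL/dw)·(w/L) = (-1/22)·(220/25) = -0.4.

ε = -0.4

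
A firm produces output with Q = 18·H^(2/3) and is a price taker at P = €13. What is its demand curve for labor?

MP_H = (2/3)·18·H^(-1/3) = 12·H^(-1/3).
Setting P·MP_H = w: 156·H^(-1/3) = w.
Solving for H: H^(-1/3) = w/156, so H = (156/w)^(3).

H(w) = 3796416/w³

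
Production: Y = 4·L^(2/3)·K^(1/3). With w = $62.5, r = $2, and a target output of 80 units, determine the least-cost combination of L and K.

L* = 8, K* = 125

Cost minimization requires the marginal rate of technical substitution to equal the input-price ratio: MP_L/MP_K = w/r.
Here MP_L/MP_K = (2/3)·(K/L)/(1/3) = 2·(K/L). Setting this equal to 62.5/2 = 31.25 gives K = 15.625L.
Substituting into Y = 80: 4·L^(2/3)·(15.625L)^(1/3) = 80.
Solving, L = 8 and K = 125.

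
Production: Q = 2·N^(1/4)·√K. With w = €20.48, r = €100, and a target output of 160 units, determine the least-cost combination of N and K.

Cost minimization requires the marginal rate of technical substitution to equal the input-price ratio: MP_N/MP_K = w/r.
Here MP_N/MP_K = (1/4)·(K/N)/(1/2) = 0.5·(K/N). Setting this equal to 20.48/100 = 0.2048 gives K = 0.4096N.
Substituting into Q = 160: 2·N^(1/4)·(0.4096N)^(1/2) = 160.
Solving, N = 625 and K = 256.

N* = 625, K* = 256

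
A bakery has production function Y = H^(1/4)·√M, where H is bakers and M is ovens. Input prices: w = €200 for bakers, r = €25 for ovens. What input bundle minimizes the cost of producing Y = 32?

Cost minimization requires the marginal rate of technical substitution to equal the input-price ratio: MP_H/MP_M = w/r.
Here MP_H/MP_M = (1/4)·(M/H)/(1/2) = 0.5·(M/H). Setting this equal to 200/25 = 8 gives M = 16H.
Substituting into Y = 32: H^(1/4)·(16H)^(1/2) = 32.
Solving, H = 16 and M = 256.

H* = 16, M* = 256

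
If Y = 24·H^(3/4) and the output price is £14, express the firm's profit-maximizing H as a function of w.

H(w) = (252/w)^(4)

MP_H = (3/4)·24·H^(-1/4) = 18·H^(-1/4).
Setting P·MP_H = w: 252·H^(-1/4) = w.
Solving for H: H^(-1/4) = w/252, so H = (252/w)^(4).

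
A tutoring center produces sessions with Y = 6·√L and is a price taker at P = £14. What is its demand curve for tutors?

L(w) = 1764/w²

MP_L = (1/2)·6·L^(-1/2) = 3·L^(-1/2).
Setting P·MP_L = w: 42·L^(-1/2) = w.
Solving for L: L^(-1/2) = w/42, so L = (42/w)^(2).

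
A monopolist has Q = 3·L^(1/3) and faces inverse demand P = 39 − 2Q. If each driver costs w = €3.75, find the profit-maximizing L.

L* = 8

Marginal revenue from the inverse demand is MR = 39 − 4Q.
The marginal product is MP_L = L^(-2/3).
A monopolist hires until marginal revenue product equals the wage: MR·MP_L = w.
At L, Q = 3·L^(1/3). Substituting and solving: (39 − 12·L^(1/3))·L^(-2/3) = 3.75 gives L = 8.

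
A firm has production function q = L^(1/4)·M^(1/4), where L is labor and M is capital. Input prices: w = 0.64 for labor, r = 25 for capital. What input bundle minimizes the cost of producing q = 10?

Cost minimization requires the marginal rate of technical substitution to equal the input-price ratio: MP_L/MP_M = w/r.
Here MP_L/MP_M = (1/4)·(M/L)/(1/4) = (M/L). Setting this equal to 0.64/25 = 0.0256 gives M = 0.0256L.
Substituting into q = 10: L^(1/4)·(0.0256L)^(1/4) = 10.
Solving, L = 625 and M = 16.

L* = 625, M* = 16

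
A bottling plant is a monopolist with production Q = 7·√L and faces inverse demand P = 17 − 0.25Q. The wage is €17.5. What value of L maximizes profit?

Marginal revenue from the inverse demand is MR = 17 − 0.5Q.
The marginal product is MP_L = 3.5·L^(-1/2).
A monopolist hires until marginal revenue product equals the wage: MR·MP_L = w.
At L, Q = 7·√L. Substituting and solving: (17 − 3.5·√L)·3.5·L^(-1/2) = 17.5 gives L = 4.

L* = 4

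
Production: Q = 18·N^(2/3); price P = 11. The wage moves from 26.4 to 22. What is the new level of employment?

From P·MP_N = w with MP_N = 12·N^(-1/3), the labor demand is N(w) = (132/w)^(3).
At w = 26.4: N = 125. At w = 22: N = 216.

N* = 216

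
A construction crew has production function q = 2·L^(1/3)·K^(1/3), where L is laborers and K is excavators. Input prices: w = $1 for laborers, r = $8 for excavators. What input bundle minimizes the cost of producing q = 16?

L* = 64, K* = 8

Cost minimization requires the marginal rate of technical substitution to equal the input-price ratio: MP_L/MP_K = w/r.
Here MP_L/MP_K = (1/3)·(K/L)/(1/3) = (K/L). Setting this equal to 1/8 = 0.125 gives K = 0.125L.
Substituting into q = 16: 2·L^(1/3)·(0.125L)^(1/3) = 16.
Solving, L = 64 and K = 8.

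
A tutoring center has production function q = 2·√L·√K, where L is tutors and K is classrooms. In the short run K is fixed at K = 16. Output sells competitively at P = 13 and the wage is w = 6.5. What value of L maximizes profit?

L* = 64

With K = 16, MP_L = (1/2)·2·L^(-1/2)·16^(1/2) = 4·L^(-1/2).
Profit maximization for a price taker requires P·MP_L = w: 13·4·L^(-1/2) = 6.5.
So L^(-1/2) = 0.125, which gives L = 64.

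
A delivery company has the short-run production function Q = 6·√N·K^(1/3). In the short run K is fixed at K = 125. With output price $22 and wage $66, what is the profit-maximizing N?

N* = 25

With K = 125, MP_N = (1/2)·6·N^(-1/2)·125^(1/3) = 15·N^(-1/2).
Profit maximization for a price taker requires P·MP_N = w: 22·15·N^(-1/2) = 66.
So N^(-1/2) = 0.2, which gives N = 25.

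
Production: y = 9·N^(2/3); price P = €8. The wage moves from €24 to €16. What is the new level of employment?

N* = 27

From P·MP_N = w with MP_N = 6·N^(-1/3), the labor demand is N(w) = (48/w)^(3).
At w = 24: N = 8. At w = 16: N = 27.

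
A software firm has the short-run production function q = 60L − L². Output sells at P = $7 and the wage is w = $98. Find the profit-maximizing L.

L* = 23

The marginal product of L is MP_L = 60 − 2L.
A price-taking firm hires until the value of the marginal product equals the wage: P·MP_L = w, so 7·(60 − 2L) = 98.
Then 60 − 2L = 14, giving L = 23.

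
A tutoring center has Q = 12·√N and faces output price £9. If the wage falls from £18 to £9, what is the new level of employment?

From P·MP_N = w with MP_N = 6·N^(-1/2), the labor demand is N(w) = (54/w)^(2).
At w = 18: N = 9. At w = 9: N = 36.

N* = 36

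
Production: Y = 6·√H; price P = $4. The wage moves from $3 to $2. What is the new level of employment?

From P·MP_H = w with MP_H = 3·H^(-1/2), the labor demand is H(w) = (12/w)^(2).
At w = 3: H = 16. At w = 2: H = 36.

H* = 36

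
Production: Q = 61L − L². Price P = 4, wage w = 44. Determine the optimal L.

L* = 25

The marginal product of L is MP_L = 61 − 2L.
A price-taking firm hires until the value of the marginal product equals the wage: P·MP_L = w, so 4·(61 − 2L) = 44.
Then 61 − 2L = 11, giving L = 25.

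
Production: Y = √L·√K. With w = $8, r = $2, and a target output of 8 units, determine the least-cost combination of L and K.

L* = 4, K* = 16

Cost minimization requires the marginal rate of technical substitution to equal the input-price ratio: MP_L/MP_K = w/r.
Here MP_L/MP_K = (1/2)·(K/L)/(1/2) = (K/L). Setting this equal to 8/2 = 4 gives K = 4L.
Substituting into Y = 8: L^(1/2)·(4L)^(1/2) = 8.
Solving, L = 4 and K = 16.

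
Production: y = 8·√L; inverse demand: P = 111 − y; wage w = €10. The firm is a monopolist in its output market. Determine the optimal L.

L* = 36

Marginal revenue from the inverse demand is MR = 111 − 2y.
The marginal product is MP_L = 4·L^(-1/2).
A monopolist hires until marginal revenue product equals the wage: MR·MP_L = w.
At L, y = 8·√L. Substituting and solving: (111 − 16·√L)·4·L^(-1/2) = 10 gives L = 36.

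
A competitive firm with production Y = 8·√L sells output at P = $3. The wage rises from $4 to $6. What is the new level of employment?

L* = 4

From P·MP_L = w with MP_L = 4·L^(-1/2), the labor demand is L(w) = (12/w)^(2).
At w = 4: L = 9. At w = 6: L = 4.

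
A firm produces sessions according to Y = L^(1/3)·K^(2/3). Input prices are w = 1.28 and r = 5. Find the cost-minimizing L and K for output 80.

L* = 125, K* = 64

Cost minimization requires the marginal rate of technical substitution to equal the input-price ratio: MP_L/MP_K = w/r.
Here MP_L/MP_K = (1/3)·(K/L)/(2/3) = 0.5·(K/L). Setting this equal to 1.28/5 = 0.256 gives K = 0.512L.
Substituting into Y = 80: L^(1/3)·(0.512L)^(2/3) = 80.
Solving, L = 125 and K = 64.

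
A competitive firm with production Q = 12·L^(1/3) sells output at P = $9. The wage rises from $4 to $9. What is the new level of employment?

From P·MP_L = w with MP_L = 4·L^(-2/3), the labor demand is L(w) = (36/w)^(3/2).
At w = 4: L = 27. At w = 9: L = 8.

L* = 8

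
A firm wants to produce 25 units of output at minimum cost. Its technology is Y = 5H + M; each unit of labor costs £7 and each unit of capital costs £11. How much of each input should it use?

The inputs are perfect substitutes, so the firm uses whichever has the lower cost per unit of output.
Cost per unit of output via H is 1.4; via M it is 11. H is cheaper.
Producing Y = 25 with H alone: H = 5, M = 0.

H* = 5, M* = 0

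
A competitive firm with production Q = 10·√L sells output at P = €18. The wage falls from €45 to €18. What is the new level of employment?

From P·MP_L = w with MP_L = 5·L^(-1/2), the labor demand is L(w) = (90/w)^(2).
At w = 45: L = 4. At w = 18: L = 25.

L* = 25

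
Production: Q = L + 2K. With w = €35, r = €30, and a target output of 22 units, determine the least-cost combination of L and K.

L* = 0, K* = 11

The inputs are perfect substitutes, so the firm uses whichever has the lower cost per unit of output.
Cost per unit of output via L is 35; via K it is 15. K is cheaper.
Producing Q = 22 with K alone: L = 0, K = 11.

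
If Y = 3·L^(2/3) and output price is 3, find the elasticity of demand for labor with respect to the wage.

ε = -3

MP_L = (2/3)·3·L^(-1/3), so P·MP_L = w gives 6·L^(-1/3) = w.
Solving, L(w) = (6/w)^(3). This is a constant-elasticity form: L ∝ w^(−3), so ε = −3.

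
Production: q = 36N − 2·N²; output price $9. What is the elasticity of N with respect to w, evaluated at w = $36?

From P·MP_N = w with MP_N = 36 − 4N, labor demand is N(w) = (36 − w/9)/4.
dN/dw = −1/(36) = -1/36.
At w = 36, N = 8, so ε = (dN/dw)·(w/N) = (-1/36)·(36/8) = -0.125.

ε = -0.125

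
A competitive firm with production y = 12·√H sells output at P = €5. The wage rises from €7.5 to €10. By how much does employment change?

ΔH = -7

From P·MP_H = w with MP_H = 6·H^(-1/2), the labor demand is H(w) = (30/w)^(2).
At w = 7.5: H = 16. At w = 10: H = 9.
ΔH = 9 − 16 = -7.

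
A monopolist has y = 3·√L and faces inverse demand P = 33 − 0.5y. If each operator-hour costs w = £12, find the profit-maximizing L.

L* = 9

Marginal revenue from the inverse demand is MR = 33 − y.
The marginal product is MP_L = 1.5·L^(-1/2).
A monopolist hires until marginal revenue product equals the wage: MR·MP_L = w.
At L, y = 3·√L. Substituting and solving: (33 − 3·√L)·1.5·L^(-1/2) = 12 gives L = 9.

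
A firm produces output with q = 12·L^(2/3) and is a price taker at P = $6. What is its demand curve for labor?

MP_L = (2/3)·12·L^(-1/3) = 8·L^(-1/3).
Setting P·MP_L = w: 48·L^(-1/3) = w.
Solving for L: L^(-1/3) = w/48, so L = (48/w)^(3).

L(w) = 110592/w³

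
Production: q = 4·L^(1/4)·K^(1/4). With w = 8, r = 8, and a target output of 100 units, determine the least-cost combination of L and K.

L* = 625, K* = 625

Cost minimization requires the marginal rate of technical substitution to equal the input-price ratio: MP_L/MP_K = w/r.
Here MP_L/MP_K = (1/4)·(K/L)/(1/4) = (K/L). Setting this equal to 8/8 = 1 gives K = L.
Substituting into q = 100: 4·L^(1/4)·(L)^(1/4) = 100.
Solving, L = 625 and K = 625.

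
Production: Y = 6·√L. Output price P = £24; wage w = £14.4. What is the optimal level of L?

L* = 25

MP_L = (1/2)·6·L^(-1/2) = 3·L^(-1/2).
Profit maximization for a price taker requires P·MP_L = w: 24·3·L^(-1/2) = 14.4.
So L^(-1/2) = 0.2, which gives L = 25.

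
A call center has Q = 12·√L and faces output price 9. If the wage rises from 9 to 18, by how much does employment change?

From P·MP_L = w with MP_L = 6·L^(-1/2), the labor demand is L(w) = (54/w)^(2).
At w = 9: L = 36. At w = 18: L = 9.
ΔL = 9 − 36 = -27.

ΔL = -27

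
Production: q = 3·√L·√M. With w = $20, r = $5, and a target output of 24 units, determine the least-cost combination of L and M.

Cost minimization requires the marginal rate of technical substitution to equal the input-price ratio: MP_L/MP_M = w/r.
Here MP_L/MP_M = (1/2)·(M/L)/(1/2) = (M/L). Setting this equal to 20/5 = 4 gives M = 4L.
Substituting into q = 24: 3·L^(1/2)·(4L)^(1/2) = 24.
Solving, L = 4 and M = 16.

L* = 4, M* = 16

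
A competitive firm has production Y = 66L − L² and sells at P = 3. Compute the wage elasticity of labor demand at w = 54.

ε = -0.375

From P·MP_L = w with MP_L = 66 − 2L, labor demand is L(w) = (66 − w/3)/2.
dL/dw = −1/(6) = -1/6.
At w = 54, L = 24, so ε = (dL/dw)·(w/L) = (-1/6)·(54/24) = -0.375.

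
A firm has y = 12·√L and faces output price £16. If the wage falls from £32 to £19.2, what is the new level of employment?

From P·MP_L = w with MP_L = 6·L^(-1/2), the labor demand is L(w) = (96/w)^(2).
At w = 32: L = 9. At w = 19.2: L = 25.

L* = 25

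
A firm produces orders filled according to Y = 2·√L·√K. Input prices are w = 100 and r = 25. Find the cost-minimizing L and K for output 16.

L* = 4, K* = 16

Cost minimization requires the marginal rate of technical substitution to equal the input-price ratio: MP_L/MP_K = w/r.
Here MP_L/MP_K = (1/2)·(K/L)/(1/2) = (K/L). Setting this equal to 100/25 = 4 gives K = 4L.
Substituting into Y = 16: 2·L^(1/2)·(4L)^(1/2) = 16.
Solving, L = 4 and K = 16.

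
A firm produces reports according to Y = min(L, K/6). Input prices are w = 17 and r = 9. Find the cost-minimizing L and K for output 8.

L* = 8, K* = 48

With a fixed-proportions technology, the cost-minimizing bundle uses no slack in either input: L = K/6 = Y.
So L = 8 and K = 6·8 = 48.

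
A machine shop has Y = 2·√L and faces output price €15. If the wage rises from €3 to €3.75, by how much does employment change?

From P·MP_L = w with MP_L = L^(-1/2), the labor demand is L(w) = (15/w)^(2).
At w = 3: L = 25. At w = 3.75: L = 16.
ΔL = 16 − 25 = -9.

ΔL = -9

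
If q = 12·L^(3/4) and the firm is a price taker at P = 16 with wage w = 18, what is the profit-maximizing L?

L* = 4096

MP_L = (3/4)·12·L^(-1/4) = 9·L^(-1/4).
Profit maximization for a price taker requires P·MP_L = w: 16·9·L^(-1/4) = 18.
So L^(-1/4) = 0.125, which gives L = 4096.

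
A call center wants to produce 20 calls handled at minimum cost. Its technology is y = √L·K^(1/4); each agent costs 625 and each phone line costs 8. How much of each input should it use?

L* = 16, K* = 625

Cost minimization requires the marginal rate of technical substitution to equal the input-price ratio: MP_L/MP_K = w/r.
Here MP_L/MP_K = (1/2)·(K/L)/(1/4) = 2·(K/L). Setting this equal to 625/8 = 78.125 gives K = 39.0625L.
Substituting into y = 20: L^(1/2)·(39.0625L)^(1/4) = 20.
Solving, L = 16 and K = 625.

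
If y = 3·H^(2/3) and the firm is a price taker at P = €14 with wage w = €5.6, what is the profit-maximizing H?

MP_H = (2/3)·3·H^(-1/3) = 2·H^(-1/3).
Profit maximization for a price taker requires P·MP_H = w: 14·2·H^(-1/3) = 5.6.
So H^(-1/3) = 0.2, which gives H = 125.

H* = 125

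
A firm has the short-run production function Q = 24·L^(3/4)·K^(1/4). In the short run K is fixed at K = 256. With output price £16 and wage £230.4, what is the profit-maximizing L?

L* = 625

With K = 256, MP_L = (3/4)·24·L^(-1/4)·256^(1/4) = 72·L^(-1/4).
Profit maximization for a price taker requires P·MP_L = w: 16·72·L^(-1/4) = 230.4.
So L^(-1/4) = 0.2, which gives L = 625.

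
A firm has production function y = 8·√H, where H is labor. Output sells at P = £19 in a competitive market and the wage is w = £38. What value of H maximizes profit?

MP_H = (1/2)·8·H^(-1/2) = 4·H^(-1/2).
Profit maximization for a price taker requires P·MP_H = w: 19·4·H^(-1/2) = 38.
So H^(-1/2) = 0.5, which gives H = 4.

H* = 4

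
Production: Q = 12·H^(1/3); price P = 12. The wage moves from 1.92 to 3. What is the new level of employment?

From P·MP_H = w with MP_H = 4·H^(-2/3), the labor demand is H(w) = (48/w)^(3/2).
At w = 1.92: H = 125. At w = 3: H = 64.

H* = 64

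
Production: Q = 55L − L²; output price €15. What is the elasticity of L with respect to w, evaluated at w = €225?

ε = -0.375

From P·MP_L = w with MP_L = 55 − 2L, labor demand is L(w) = (55 − w/15)/2.
dL/dw = −1/(30) = -1/30.
At w = 225, L = 20, so ε = (dL/dw)·(w/L) = (-1/30)·(225/20) = -0.375.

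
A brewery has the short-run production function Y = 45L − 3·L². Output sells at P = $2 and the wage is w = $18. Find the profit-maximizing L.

The marginal product of L is MP_L = 45 − 6L.
A price-taking firm hires until the value of the marginal product equals the wage: P·MP_L = w, so 2·(45 − 6L) = 18.
Then 45 − 6L = 9, giving L = 6.

L* = 6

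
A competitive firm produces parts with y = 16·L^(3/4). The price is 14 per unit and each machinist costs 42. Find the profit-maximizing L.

L* = 256

MP_L = (3/4)·16·L^(-1/4) = 12·L^(-1/4).
Profit maximization for a price taker requires P·MP_L = w: 14·12·L^(-1/4) = 42.
So L^(-1/4) = 0.25, which gives L = 256.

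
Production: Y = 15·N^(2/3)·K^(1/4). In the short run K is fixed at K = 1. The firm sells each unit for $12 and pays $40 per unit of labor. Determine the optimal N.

With K = 1, MP_N = (2/3)·15·N^(-1/3)·1^(1/4) = 10·N^(-1/3).
Profit maximization for a price taker requires P·MP_N = w: 12·10·N^(-1/3) = 40.
So N^(-1/3) = 1/3, which gives N = 27.

N* = 27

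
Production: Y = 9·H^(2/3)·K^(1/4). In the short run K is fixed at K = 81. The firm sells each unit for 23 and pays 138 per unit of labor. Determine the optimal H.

H* = 27

With K = 81, MP_H = (2/3)·9·H^(-1/3)·81^(1/4) = 18·H^(-1/3).
Profit maximization for a price taker requires P·MP_H = w: 23·18·H^(-1/3) = 138.
So H^(-1/3) = 1/3, which gives H = 27.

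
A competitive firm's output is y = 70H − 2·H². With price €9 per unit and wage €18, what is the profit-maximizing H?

The marginal product of H is MP_H = 70 − 4H.
A price-taking firm hires until the value of the marginal product equals the wage: P·MP_H = w, so 9·(70 − 4H) = 18.
Then 70 − 4H = 2, giving H = 17.

H* = 17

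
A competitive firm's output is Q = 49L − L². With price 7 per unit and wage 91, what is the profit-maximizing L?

L* = 18

The marginal product of L is MP_L = 49 − 2L.
A price-taking firm hires until the value of the marginal product equals the wage: P·MP_L = w, so 7·(49 − 2L) = 91.
Then 49 − 2L = 13, giving L = 18.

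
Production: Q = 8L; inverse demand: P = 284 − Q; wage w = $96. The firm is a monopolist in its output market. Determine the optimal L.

L* = 17

Marginal revenue from the inverse demand is MR = 284 − 2Q.
The marginal product is MP_L = 8.
A monopolist hires until marginal revenue product equals the wage: MR·MP_L = w.
(284 − 16L)·8 = 96, so L = 17.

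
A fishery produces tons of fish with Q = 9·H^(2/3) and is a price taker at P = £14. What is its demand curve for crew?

MP_H = (2/3)·9·H^(-1/3) = 6·H^(-1/3).
Setting P·MP_H = w: 84·H^(-1/3) = w.
Solving for H: H^(-1/3) = w/84, so H = (84/w)^(3).

H(w) = 592704/w³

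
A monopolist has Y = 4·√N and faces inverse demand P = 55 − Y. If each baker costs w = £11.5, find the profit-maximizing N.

N* = 16

Marginal revenue from the inverse demand is MR = 55 − 2Y.
The marginal product is MP_N = 2·N^(-1/2).
A monopolist hires until marginal revenue product equals the wage: MR·MP_N = w.
At N, Y = 4·√N. Substituting and solving: (55 − 8·√N)·2·N^(-1/2) = 11.5 gives N = 16.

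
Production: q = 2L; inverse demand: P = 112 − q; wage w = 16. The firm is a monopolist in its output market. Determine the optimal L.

Marginal revenue from the inverse demand is MR = 112 − 2q.
The marginal product is MP_L = 2.
A monopolist hires until marginal revenue product equals the wage: MR·MP_L = w.
(112 − 4L)·2 = 16, so L = 26.

L* = 26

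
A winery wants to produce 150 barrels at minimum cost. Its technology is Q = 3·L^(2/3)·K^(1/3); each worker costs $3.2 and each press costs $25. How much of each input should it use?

L* = 125, K* = 8

Cost minimization requires the marginal rate of technical substitution to equal the input-price ratio: MP_L/MP_K = w/r.
Here MP_L/MP_K = (2/3)·(K/L)/(1/3) = 2·(K/L). Setting this equal to 3.2/25 = 0.128 gives K = 0.064L.
Substituting into Q = 150: 3·L^(2/3)·(0.064L)^(1/3) = 150.
Solving, L = 125 and K = 8.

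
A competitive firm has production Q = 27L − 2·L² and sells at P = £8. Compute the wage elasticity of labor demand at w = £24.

ε = -0.125

From P·MP_L = w with MP_L = 27 − 4L, labor demand is L(w) = (27 − w/8)/4.
dL/dw = −1/(32) = -0.03125.
At w = 24, L = 6, so ε = (dL/dw)·(w/L) = (-0.03125)·(24/6) = -0.125.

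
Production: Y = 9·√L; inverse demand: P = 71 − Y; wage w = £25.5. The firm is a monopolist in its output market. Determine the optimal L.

L* = 9

Marginal revenue from the inverse demand is MR = 71 − 2Y.
The marginal product is MP_L = 4.5·L^(-1/2).
A monopolist hires until marginal revenue product equals the wage: MR·MP_L = w.
At L, Y = 9·√L. Substituting and solving: (71 − 18·√L)·4.5·L^(-1/2) = 25.5 gives L = 9.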